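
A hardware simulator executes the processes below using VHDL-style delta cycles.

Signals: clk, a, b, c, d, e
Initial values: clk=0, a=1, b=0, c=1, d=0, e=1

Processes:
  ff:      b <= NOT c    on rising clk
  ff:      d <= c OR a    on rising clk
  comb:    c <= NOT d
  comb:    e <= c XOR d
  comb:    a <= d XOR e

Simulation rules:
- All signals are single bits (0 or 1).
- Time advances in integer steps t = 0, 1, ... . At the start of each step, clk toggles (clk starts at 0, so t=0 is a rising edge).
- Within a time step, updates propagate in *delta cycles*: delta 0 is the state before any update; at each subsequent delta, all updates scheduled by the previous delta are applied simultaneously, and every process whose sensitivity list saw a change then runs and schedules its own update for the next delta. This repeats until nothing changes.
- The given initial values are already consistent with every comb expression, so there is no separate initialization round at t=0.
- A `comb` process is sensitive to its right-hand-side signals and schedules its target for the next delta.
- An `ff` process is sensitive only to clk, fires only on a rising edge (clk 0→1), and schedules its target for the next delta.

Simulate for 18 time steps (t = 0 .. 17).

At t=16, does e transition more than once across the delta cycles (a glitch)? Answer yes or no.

yes

[bits: clk,a,e,d,c,b]
t=0: Δ0=011010 Δ1=111010 Δ2=111110 Δ3=100100 Δ4=111100 Δ5=101100 | 5Δ
t=1: Δ0=101100 Δ1=001100 | 1Δ
t=2: Δ0=001100 Δ1=101100 Δ2=101001 Δ3=110011 Δ4=101011 Δ5=111011 | 5Δ
t=3: Δ0=111011 Δ1=011011 | 1Δ
t=4: Δ0=011011 Δ1=111011 Δ2=111110 Δ3=100100 Δ4=111100 Δ5=101100 | 5Δ
t=5: Δ0=101100 Δ1=001100 | 1Δ
t=6: Δ0=001100 Δ1=101100 Δ2=101001 Δ3=110011 Δ4=101011 Δ5=111011 | 5Δ
t=7: Δ0=111011 Δ1=011011 | 1Δ
t=8: Δ0=011011 Δ1=111011 Δ2=111110 Δ3=100100 Δ4=111100 Δ5=101100 | 5Δ
t=9: Δ0=101100 Δ1=001100 | 1Δ
t=10: Δ0=001100 Δ1=101100 Δ2=101001 Δ3=110011 Δ4=101011 Δ5=111011 | 5Δ
t=11: Δ0=111011 Δ1=011011 | 1Δ
t=12: Δ0=011011 Δ1=111011 Δ2=111110 Δ3=100100 Δ4=111100 Δ5=101100 | 5Δ
t=13: Δ0=101100 Δ1=001100 | 1Δ
t=14: Δ0=001100 Δ1=101100 Δ2=101001 Δ3=110011 Δ4=101011 Δ5=111011 | 5Δ
t=15: Δ0=111011 Δ1=011011 | 1Δ
t=16: Δ0=011011 Δ1=111011 Δ2=111110 Δ3=100100 Δ4=111100 Δ5=101100 | 5Δ
t=17: Δ0=101100 Δ1=001100 | 1Δ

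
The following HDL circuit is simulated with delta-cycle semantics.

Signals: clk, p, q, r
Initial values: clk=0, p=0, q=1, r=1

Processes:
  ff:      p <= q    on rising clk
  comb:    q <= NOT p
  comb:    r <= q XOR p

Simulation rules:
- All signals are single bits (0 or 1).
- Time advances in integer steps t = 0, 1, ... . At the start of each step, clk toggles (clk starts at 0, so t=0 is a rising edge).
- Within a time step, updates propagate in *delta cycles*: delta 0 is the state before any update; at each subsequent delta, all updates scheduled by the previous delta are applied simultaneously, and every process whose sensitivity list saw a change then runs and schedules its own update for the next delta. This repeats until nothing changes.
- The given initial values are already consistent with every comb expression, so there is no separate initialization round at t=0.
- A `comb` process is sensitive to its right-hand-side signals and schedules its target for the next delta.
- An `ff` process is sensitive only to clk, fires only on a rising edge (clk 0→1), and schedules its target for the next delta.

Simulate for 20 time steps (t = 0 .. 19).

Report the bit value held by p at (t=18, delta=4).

0

t0.Δ0 r=1 clk=0 q=1 p=0
t0.Δ1 r=1 clk=1 q=1 p=0
t0.Δ2 r=1 clk=1 q=1 p=1
t0.Δ3 r=0 clk=1 q=0 p=1
t0.Δ4 r=1 clk=1 q=0 p=1
t1.Δ0 r=1 clk=1 q=0 p=1
t1.Δ1 r=1 clk=0 q=0 p=1
t2.Δ0 r=1 clk=0 q=0 p=1
t2.Δ1 r=1 clk=1 q=0 p=1
t2.Δ2 r=1 clk=1 q=0 p=0
t2.Δ3 r=0 clk=1 q=1 p=0
t2.Δ4 r=1 clk=1 q=1 p=0
t3.Δ0 r=1 clk=1 q=1 p=0
t3.Δ1 r=1 clk=0 q=1 p=0
t4.Δ0 r=1 clk=0 q=1 p=0
t4.Δ1 r=1 clk=1 q=1 p=0
t4.Δ2 r=1 clk=1 q=1 p=1
t4.Δ3 r=0 clk=1 q=0 p=1
t4.Δ4 r=1 clk=1 q=0 p=1
t5.Δ0 r=1 clk=1 q=0 p=1
t5.Δ1 r=1 clk=0 q=0 p=1
t6.Δ0 r=1 clk=0 q=0 p=1
t6.Δ1 r=1 clk=1 q=0 p=1
t6.Δ2 r=1 clk=1 q=0 p=0
t6.Δ3 r=0 clk=1 q=1 p=0
t6.Δ4 r=1 clk=1 q=1 p=0
t7.Δ0 r=1 clk=1 q=1 p=0
t7.Δ1 r=1 clk=0 q=1 p=0
t8.Δ0 r=1 clk=0 q=1 p=0
t8.Δ1 r=1 clk=1 q=1 p=0
t8.Δ2 r=1 clk=1 q=1 p=1
t8.Δ3 r=0 clk=1 q=0 p=1
t8.Δ4 r=1 clk=1 q=0 p=1
t9.Δ0 r=1 clk=1 q=0 p=1
t9.Δ1 r=1 clk=0 q=0 p=1
t10.Δ0 r=1 clk=0 q=0 p=1
t10.Δ1 r=1 clk=1 q=0 p=1
t10.Δ2 r=1 clk=1 q=0 p=0
t10.Δ3 r=0 clk=1 q=1 p=0
t10.Δ4 r=1 clk=1 q=1 p=0
t11.Δ0 r=1 clk=1 q=1 p=0
t11.Δ1 r=1 clk=0 q=1 p=0
t12.Δ0 r=1 clk=0 q=1 p=0
t12.Δ1 r=1 clk=1 q=1 p=0
t12.Δ2 r=1 clk=1 q=1 p=1
t12.Δ3 r=0 clk=1 q=0 p=1
t12.Δ4 r=1 clk=1 q=0 p=1
t13.Δ0 r=1 clk=1 q=0 p=1
t13.Δ1 r=1 clk=0 q=0 p=1
t14.Δ0 r=1 clk=0 q=0 p=1
t14.Δ1 r=1 clk=1 q=0 p=1
t14.Δ2 r=1 clk=1 q=0 p=0
t14.Δ3 r=0 clk=1 q=1 p=0
t14.Δ4 r=1 clk=1 q=1 p=0
t15.Δ0 r=1 clk=1 q=1 p=0
t15.Δ1 r=1 clk=0 q=1 p=0
t16.Δ0 r=1 clk=0 q=1 p=0
t16.Δ1 r=1 clk=1 q=1 p=0
t16.Δ2 r=1 clk=1 q=1 p=1
t16.Δ3 r=0 clk=1 q=0 p=1
t16.Δ4 r=1 clk=1 q=0 p=1
t17.Δ0 r=1 clk=1 q=0 p=1
t17.Δ1 r=1 clk=0 q=0 p=1
t18.Δ0 r=1 clk=0 q=0 p=1
t18.Δ1 r=1 clk=1 q=0 p=1
t18.Δ2 r=1 clk=1 q=0 p=0
t18.Δ3 r=0 clk=1 q=1 p=0
t18.Δ4 r=1 clk=1 q=1 p=0
t19.Δ0 r=1 clk=1 q=1 p=0
t19.Δ1 r=1 clk=0 q=1 p=0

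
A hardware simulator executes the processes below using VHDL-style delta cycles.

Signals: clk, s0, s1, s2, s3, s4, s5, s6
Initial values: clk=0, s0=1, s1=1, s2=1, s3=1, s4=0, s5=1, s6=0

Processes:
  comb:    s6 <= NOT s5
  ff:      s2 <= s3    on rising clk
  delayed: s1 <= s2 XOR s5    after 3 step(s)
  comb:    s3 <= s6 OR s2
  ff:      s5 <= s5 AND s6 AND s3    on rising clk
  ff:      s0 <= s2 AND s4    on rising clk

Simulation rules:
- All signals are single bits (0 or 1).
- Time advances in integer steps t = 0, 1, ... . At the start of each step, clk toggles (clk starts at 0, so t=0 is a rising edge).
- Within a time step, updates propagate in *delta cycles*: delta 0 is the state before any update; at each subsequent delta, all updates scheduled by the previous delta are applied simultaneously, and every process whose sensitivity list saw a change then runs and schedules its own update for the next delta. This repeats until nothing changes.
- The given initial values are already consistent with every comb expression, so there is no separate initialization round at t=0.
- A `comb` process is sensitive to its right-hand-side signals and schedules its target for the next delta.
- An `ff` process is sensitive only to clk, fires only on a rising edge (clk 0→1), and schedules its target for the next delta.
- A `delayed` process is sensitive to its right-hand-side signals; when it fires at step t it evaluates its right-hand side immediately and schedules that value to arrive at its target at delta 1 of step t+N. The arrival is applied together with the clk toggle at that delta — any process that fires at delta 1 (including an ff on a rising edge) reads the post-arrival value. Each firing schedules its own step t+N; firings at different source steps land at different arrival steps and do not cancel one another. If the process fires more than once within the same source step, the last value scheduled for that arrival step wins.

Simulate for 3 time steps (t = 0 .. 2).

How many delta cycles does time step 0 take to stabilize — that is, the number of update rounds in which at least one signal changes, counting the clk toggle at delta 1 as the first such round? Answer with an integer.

3

t0.Δ0 s3=1 s5=1 s4=0 s6=0 s0=1 s1=1 s2=1 clk=0
t0.Δ1 s3=1 s5=1 s4=0 s6=0 s0=1 s1=1 s2=1 clk=1
t0.Δ2 s3=1 s5=0 s4=0 s6=0 s0=0 s1=1 s2=1 clk=1
t0.Δ3 s3=1 s5=0 s4=0 s6=1 s0=0 s1=1 s2=1 clk=1
t1.Δ0 s3=1 s5=0 s4=0 s6=1 s0=0 s1=1 s2=1 clk=1
t1.Δ1 s3=1 s5=0 s4=0 s6=1 s0=0 s1=1 s2=1 clk=0
t2.Δ0 s3=1 s5=0 s4=0 s6=1 s0=0 s1=1 s2=1 clk=0
t2.Δ1 s3=1 s5=0 s4=0 s6=1 s0=0 s1=1 s2=1 clk=1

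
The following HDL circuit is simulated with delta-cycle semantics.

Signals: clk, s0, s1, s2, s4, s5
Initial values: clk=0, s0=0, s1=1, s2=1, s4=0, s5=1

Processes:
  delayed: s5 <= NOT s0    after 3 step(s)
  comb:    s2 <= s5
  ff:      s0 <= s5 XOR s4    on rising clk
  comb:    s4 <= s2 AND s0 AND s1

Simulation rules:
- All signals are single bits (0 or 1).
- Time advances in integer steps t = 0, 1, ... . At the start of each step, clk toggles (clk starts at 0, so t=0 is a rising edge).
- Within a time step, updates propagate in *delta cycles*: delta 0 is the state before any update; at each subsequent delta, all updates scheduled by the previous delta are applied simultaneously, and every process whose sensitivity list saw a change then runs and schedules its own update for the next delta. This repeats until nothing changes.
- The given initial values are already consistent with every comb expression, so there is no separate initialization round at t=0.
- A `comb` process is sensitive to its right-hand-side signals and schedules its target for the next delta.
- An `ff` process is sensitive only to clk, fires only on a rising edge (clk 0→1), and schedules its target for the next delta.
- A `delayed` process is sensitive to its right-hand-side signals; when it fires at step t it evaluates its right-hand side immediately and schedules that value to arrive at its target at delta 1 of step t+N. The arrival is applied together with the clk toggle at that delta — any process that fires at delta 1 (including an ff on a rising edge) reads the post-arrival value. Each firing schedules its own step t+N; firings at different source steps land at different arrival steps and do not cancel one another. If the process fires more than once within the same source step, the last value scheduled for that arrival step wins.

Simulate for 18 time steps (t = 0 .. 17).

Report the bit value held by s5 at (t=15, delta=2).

t0.Δ0 clk=0 s2=1 s0=0 s5=1 s4=0 s1=1
t0.Δ1 clk=1 s2=1 s0=0 s5=1 s4=0 s1=1
t0.Δ2 clk=1 s2=1 s0=1 s5=1 s4=0 s1=1
t0.Δ3 clk=1 s2=1 s0=1 s5=1 s4=1 s1=1
t1.Δ0 clk=1 s2=1 s0=1 s5=1 s4=1 s1=1
t1.Δ1 clk=0 s2=1 s0=1 s5=1 s4=1 s1=1
t2.Δ0 clk=0 s2=1 s0=1 s5=1 s4=1 s1=1
t2.Δ1 clk=1 s2=1 s0=1 s5=1 s4=1 s1=1
t2.Δ2 clk=1 s2=1 s0=0 s5=1 s4=1 s1=1
t2.Δ3 clk=1 s2=1 s0=0 s5=1 s4=0 s1=1
t3.Δ0 clk=1 s2=1 s0=0 s5=1 s4=0 s1=1
t3.Δ1 clk=0 s2=1 s0=0 s5=0 s4=0 s1=1
t3.Δ2 clk=0 s2=0 s0=0 s5=0 s4=0 s1=1
t4.Δ0 clk=0 s2=0 s0=0 s5=0 s4=0 s1=1
t4.Δ1 clk=1 s2=0 s0=0 s5=0 s4=0 s1=1
t5.Δ0 clk=1 s2=0 s0=0 s5=0 s4=0 s1=1
t5.Δ1 clk=0 s2=0 s0=0 s5=1 s4=0 s1=1
t5.Δ2 clk=0 s2=1 s0=0 s5=1 s4=0 s1=1
t6.Δ0 clk=0 s2=1 s0=0 s5=1 s4=0 s1=1
t6.Δ1 clk=1 s2=1 s0=0 s5=1 s4=0 s1=1
t6.Δ2 clk=1 s2=1 s0=1 s5=1 s4=0 s1=1
t6.Δ3 clk=1 s2=1 s0=1 s5=1 s4=1 s1=1
t7.Δ0 clk=1 s2=1 s0=1 s5=1 s4=1 s1=1
t7.Δ1 clk=0 s2=1 s0=1 s5=1 s4=1 s1=1
t8.Δ0 clk=0 s2=1 s0=1 s5=1 s4=1 s1=1
t8.Δ1 clk=1 s2=1 s0=1 s5=1 s4=1 s1=1
t8.Δ2 clk=1 s2=1 s0=0 s5=1 s4=1 s1=1
t8.Δ3 clk=1 s2=1 s0=0 s5=1 s4=0 s1=1
t9.Δ0 clk=1 s2=1 s0=0 s5=1 s4=0 s1=1
t9.Δ1 clk=0 s2=1 s0=0 s5=0 s4=0 s1=1
t9.Δ2 clk=0 s2=0 s0=0 s5=0 s4=0 s1=1
t10.Δ0 clk=0 s2=0 s0=0 s5=0 s4=0 s1=1
t10.Δ1 clk=1 s2=0 s0=0 s5=0 s4=0 s1=1
t11.Δ0 clk=1 s2=0 s0=0 s5=0 s4=0 s1=1
t11.Δ1 clk=0 s2=0 s0=0 s5=1 s4=0 s1=1
t11.Δ2 clk=0 s2=1 s0=0 s5=1 s4=0 s1=1
t12.Δ0 clk=0 s2=1 s0=0 s5=1 s4=0 s1=1
t12.Δ1 clk=1 s2=1 s0=0 s5=1 s4=0 s1=1
t12.Δ2 clk=1 s2=1 s0=1 s5=1 s4=0 s1=1
t12.Δ3 clk=1 s2=1 s0=1 s5=1 s4=1 s1=1
t13.Δ0 clk=1 s2=1 s0=1 s5=1 s4=1 s1=1
t13.Δ1 clk=0 s2=1 s0=1 s5=1 s4=1 s1=1
t14.Δ0 clk=0 s2=1 s0=1 s5=1 s4=1 s1=1
t14.Δ1 clk=1 s2=1 s0=1 s5=1 s4=1 s1=1
t14.Δ2 clk=1 s2=1 s0=0 s5=1 s4=1 s1=1
t14.Δ3 clk=1 s2=1 s0=0 s5=1 s4=0 s1=1
t15.Δ0 clk=1 s2=1 s0=0 s5=1 s4=0 s1=1
t15.Δ1 clk=0 s2=1 s0=0 s5=0 s4=0 s1=1
t15.Δ2 clk=0 s2=0 s0=0 s5=0 s4=0 s1=1
t16.Δ0 clk=0 s2=0 s0=0 s5=0 s4=0 s1=1
t16.Δ1 clk=1 s2=0 s0=0 s5=0 s4=0 s1=1
t17.Δ0 clk=1 s2=0 s0=0 s5=0 s4=0 s1=1
t17.Δ1 clk=0 s2=0 s0=0 s5=1 s4=0 s1=1
t17.Δ2 clk=0 s2=1 s0=0 s5=1 s4=0 s1=1

0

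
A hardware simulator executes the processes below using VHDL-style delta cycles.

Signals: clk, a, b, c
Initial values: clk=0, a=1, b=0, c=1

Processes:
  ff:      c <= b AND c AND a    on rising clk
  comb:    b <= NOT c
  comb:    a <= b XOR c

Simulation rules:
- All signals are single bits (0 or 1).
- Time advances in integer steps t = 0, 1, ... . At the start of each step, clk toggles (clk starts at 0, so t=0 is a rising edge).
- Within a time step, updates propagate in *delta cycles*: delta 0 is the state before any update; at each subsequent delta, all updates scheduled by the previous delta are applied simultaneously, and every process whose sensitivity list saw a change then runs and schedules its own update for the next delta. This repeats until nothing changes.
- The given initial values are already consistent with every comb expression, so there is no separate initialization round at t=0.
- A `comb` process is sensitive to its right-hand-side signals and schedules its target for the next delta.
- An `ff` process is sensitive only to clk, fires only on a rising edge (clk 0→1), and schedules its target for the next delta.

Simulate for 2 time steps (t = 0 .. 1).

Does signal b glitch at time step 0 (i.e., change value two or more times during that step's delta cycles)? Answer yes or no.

no

[bits: c,b,a,clk]
t=0: Δ0=1010 Δ1=1011 Δ2=0011 Δ3=0101 Δ4=0111 | 4Δ
t=1: Δ0=0111 Δ1=0110 | 1Δ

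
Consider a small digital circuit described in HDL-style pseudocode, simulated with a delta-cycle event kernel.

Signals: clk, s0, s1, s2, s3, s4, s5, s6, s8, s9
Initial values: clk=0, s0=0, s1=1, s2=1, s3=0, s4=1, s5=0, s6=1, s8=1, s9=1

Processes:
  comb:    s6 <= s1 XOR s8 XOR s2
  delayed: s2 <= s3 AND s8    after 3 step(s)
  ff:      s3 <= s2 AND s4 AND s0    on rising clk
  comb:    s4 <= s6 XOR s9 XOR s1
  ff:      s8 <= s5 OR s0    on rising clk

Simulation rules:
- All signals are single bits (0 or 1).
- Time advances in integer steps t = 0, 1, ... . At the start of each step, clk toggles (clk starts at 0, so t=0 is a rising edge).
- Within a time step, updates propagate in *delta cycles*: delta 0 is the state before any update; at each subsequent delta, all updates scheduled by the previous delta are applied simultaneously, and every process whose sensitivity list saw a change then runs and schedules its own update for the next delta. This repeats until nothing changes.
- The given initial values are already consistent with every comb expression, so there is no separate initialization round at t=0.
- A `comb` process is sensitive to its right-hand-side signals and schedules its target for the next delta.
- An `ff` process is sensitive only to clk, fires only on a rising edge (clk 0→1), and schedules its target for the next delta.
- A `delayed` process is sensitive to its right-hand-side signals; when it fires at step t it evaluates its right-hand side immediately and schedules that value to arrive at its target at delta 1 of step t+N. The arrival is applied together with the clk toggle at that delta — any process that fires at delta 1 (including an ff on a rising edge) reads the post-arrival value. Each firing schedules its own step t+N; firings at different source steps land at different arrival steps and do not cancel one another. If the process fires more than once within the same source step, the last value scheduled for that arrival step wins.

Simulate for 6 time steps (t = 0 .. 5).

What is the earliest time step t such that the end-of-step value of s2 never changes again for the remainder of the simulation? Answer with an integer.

t0.Δ0 s9=1 s4=1 clk=0 s1=1 s5=0 s3=0 s0=0 s8=1 s6=1 s2=1
t0.Δ1 s9=1 s4=1 clk=1 s1=1 s5=0 s3=0 s0=0 s8=1 s6=1 s2=1
t0.Δ2 s9=1 s4=1 clk=1 s1=1 s5=0 s3=0 s0=0 s8=0 s6=1 s2=1
t0.Δ3 s9=1 s4=1 clk=1 s1=1 s5=0 s3=0 s0=0 s8=0 s6=0 s2=1
t0.Δ4 s9=1 s4=0 clk=1 s1=1 s5=0 s3=0 s0=0 s8=0 s6=0 s2=1
t1.Δ0 s9=1 s4=0 clk=1 s1=1 s5=0 s3=0 s0=0 s8=0 s6=0 s2=1
t1.Δ1 s9=1 s4=0 clk=0 s1=1 s5=0 s3=0 s0=0 s8=0 s6=0 s2=1
t2.Δ0 s9=1 s4=0 clk=0 s1=1 s5=0 s3=0 s0=0 s8=0 s6=0 s2=1
t2.Δ1 s9=1 s4=0 clk=1 s1=1 s5=0 s3=0 s0=0 s8=0 s6=0 s2=1
t3.Δ0 s9=1 s4=0 clk=1 s1=1 s5=0 s3=0 s0=0 s8=0 s6=0 s2=1
t3.Δ1 s9=1 s4=0 clk=0 s1=1 s5=0 s3=0 s0=0 s8=0 s6=0 s2=0
t3.Δ2 s9=1 s4=0 clk=0 s1=1 s5=0 s3=0 s0=0 s8=0 s6=1 s2=0
t3.Δ3 s9=1 s4=1 clk=0 s1=1 s5=0 s3=0 s0=0 s8=0 s6=1 s2=0
t4.Δ0 s9=1 s4=1 clk=0 s1=1 s5=0 s3=0 s0=0 s8=0 s6=1 s2=0
t4.Δ1 s9=1 s4=1 clk=1 s1=1 s5=0 s3=0 s0=0 s8=0 s6=1 s2=0
t5.Δ0 s9=1 s4=1 clk=1 s1=1 s5=0 s3=0 s0=0 s8=0 s6=1 s2=0
t5.Δ1 s9=1 s4=1 clk=0 s1=1 s5=0 s3=0 s0=0 s8=0 s6=1 s2=0

3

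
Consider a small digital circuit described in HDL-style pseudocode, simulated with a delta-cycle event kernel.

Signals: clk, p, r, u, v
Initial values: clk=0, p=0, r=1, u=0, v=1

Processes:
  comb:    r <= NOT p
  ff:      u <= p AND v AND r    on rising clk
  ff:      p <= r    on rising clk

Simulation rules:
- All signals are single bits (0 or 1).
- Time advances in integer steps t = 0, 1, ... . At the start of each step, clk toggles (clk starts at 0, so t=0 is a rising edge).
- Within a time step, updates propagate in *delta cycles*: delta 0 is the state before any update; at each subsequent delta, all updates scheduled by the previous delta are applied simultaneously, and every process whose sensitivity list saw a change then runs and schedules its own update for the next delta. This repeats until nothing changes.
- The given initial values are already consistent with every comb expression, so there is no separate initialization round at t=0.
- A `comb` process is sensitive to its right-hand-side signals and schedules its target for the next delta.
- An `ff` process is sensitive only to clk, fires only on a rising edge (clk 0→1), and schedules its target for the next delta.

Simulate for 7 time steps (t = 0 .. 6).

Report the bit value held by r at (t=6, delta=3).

1

t0.Δ0 r=1 clk=0 v=1 u=0 p=0
t0.Δ1 r=1 clk=1 v=1 u=0 p=0
t0.Δ2 r=1 clk=1 v=1 u=0 p=1
t0.Δ3 r=0 clk=1 v=1 u=0 p=1
t1.Δ0 r=0 clk=1 v=1 u=0 p=1
t1.Δ1 r=0 clk=0 v=1 u=0 p=1
t2.Δ0 r=0 clk=0 v=1 u=0 p=1
t2.Δ1 r=0 clk=1 v=1 u=0 p=1
t2.Δ2 r=0 clk=1 v=1 u=0 p=0
t2.Δ3 r=1 clk=1 v=1 u=0 p=0
t3.Δ0 r=1 clk=1 v=1 u=0 p=0
t3.Δ1 r=1 clk=0 v=1 u=0 p=0
t4.Δ0 r=1 clk=0 v=1 u=0 p=0
t4.Δ1 r=1 clk=1 v=1 u=0 p=0
t4.Δ2 r=1 clk=1 v=1 u=0 p=1
t4.Δ3 r=0 clk=1 v=1 u=0 p=1
t5.Δ0 r=0 clk=1 v=1 u=0 p=1
t5.Δ1 r=0 clk=0 v=1 u=0 p=1
t6.Δ0 r=0 clk=0 v=1 u=0 p=1
t6.Δ1 r=0 clk=1 v=1 u=0 p=1
t6.Δ2 r=0 clk=1 v=1 u=0 p=0
t6.Δ3 r=1 clk=1 v=1 u=0 p=0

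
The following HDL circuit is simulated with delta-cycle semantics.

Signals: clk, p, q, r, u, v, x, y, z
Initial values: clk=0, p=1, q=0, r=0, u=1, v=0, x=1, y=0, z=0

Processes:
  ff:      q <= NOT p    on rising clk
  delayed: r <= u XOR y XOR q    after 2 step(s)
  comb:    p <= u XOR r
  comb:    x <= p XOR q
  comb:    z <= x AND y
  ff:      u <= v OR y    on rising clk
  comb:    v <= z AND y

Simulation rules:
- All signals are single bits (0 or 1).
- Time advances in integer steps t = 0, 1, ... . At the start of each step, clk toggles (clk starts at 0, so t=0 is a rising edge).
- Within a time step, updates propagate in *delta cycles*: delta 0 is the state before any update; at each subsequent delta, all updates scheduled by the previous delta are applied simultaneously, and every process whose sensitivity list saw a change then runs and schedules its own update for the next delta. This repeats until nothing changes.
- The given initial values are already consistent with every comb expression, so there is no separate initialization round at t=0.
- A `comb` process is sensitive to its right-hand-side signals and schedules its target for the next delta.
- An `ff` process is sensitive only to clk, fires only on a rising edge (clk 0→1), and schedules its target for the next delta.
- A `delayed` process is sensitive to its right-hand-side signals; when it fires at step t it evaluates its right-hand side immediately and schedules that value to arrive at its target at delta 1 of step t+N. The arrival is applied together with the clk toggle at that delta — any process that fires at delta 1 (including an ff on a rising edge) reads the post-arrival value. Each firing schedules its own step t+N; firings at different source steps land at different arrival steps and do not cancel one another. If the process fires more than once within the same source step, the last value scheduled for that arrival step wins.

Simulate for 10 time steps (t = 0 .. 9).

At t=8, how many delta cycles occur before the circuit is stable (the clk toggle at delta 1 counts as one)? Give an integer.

3

t=0 Δ0: x=1 r=0 v=0 y=0 u=1 z=0 q=0 clk=0 p=1
  Δ1: clk:0→1
  Δ2: u:1→0
  Δ3: p:1→0
  Δ4: x:1→0
  (4Δ to stable)
t=1 Δ0: x=0 r=0 v=0 y=0 u=0 z=0 q=0 clk=1 p=0
  Δ1: clk:1→0
  (1Δ to stable)
t=2 Δ0: x=0 r=0 v=0 y=0 u=0 z=0 q=0 clk=0 p=0
  Δ1: clk:0→1
  Δ2: q:0→1
  Δ3: x:0→1
  (3Δ to stable)
t=3 Δ0: x=1 r=0 v=0 y=0 u=0 z=0 q=1 clk=1 p=0
  Δ1: clk:1→0
  (1Δ to stable)
t=4 Δ0: x=1 r=0 v=0 y=0 u=0 z=0 q=1 clk=0 p=0
  Δ1: r:0→1, clk:0→1
  Δ2: p:0→1
  Δ3: x:1→0
  (3Δ to stable)
t=5 Δ0: x=0 r=1 v=0 y=0 u=0 z=0 q=1 clk=1 p=1
  Δ1: clk:1→0
  (1Δ to stable)
t=6 Δ0: x=0 r=1 v=0 y=0 u=0 z=0 q=1 clk=0 p=1
  Δ1: clk:0→1
  Δ2: q:1→0
  Δ3: x:0→1
  (3Δ to stable)
t=7 Δ0: x=1 r=1 v=0 y=0 u=0 z=0 q=0 clk=1 p=1
  Δ1: clk:1→0
  (1Δ to stable)
t=8 Δ0: x=1 r=1 v=0 y=0 u=0 z=0 q=0 clk=0 p=1
  Δ1: r:1→0, clk:0→1
  Δ2: p:1→0
  Δ3: x:1→0
  (3Δ to stable)
t=9 Δ0: x=0 r=0 v=0 y=0 u=0 z=0 q=0 clk=1 p=0
  Δ1: clk:1→0
  (1Δ to stable)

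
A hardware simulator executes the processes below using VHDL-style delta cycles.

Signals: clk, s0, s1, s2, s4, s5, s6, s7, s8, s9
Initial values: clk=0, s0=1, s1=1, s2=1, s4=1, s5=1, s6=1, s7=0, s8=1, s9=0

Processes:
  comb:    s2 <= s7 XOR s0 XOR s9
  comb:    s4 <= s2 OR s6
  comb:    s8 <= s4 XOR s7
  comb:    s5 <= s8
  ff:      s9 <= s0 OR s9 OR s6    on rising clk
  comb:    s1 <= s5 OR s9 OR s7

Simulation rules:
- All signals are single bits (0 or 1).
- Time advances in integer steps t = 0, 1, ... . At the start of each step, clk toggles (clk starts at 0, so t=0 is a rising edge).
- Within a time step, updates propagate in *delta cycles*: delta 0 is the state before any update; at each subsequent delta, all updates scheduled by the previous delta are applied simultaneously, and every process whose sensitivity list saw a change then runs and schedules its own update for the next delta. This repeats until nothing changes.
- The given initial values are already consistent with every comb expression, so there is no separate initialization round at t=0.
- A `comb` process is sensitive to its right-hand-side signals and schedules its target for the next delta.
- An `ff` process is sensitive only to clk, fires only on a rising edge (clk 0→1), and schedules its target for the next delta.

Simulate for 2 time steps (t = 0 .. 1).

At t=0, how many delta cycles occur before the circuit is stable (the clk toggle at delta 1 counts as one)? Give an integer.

3

t0.Δ0 s8=1 s7=0 s9=0 s0=1 s2=1 s6=1 s1=1 s4=1 s5=1 clk=0
t0.Δ1 s8=1 s7=0 s9=0 s0=1 s2=1 s6=1 s1=1 s4=1 s5=1 clk=1
t0.Δ2 s8=1 s7=0 s9=1 s0=1 s2=1 s6=1 s1=1 s4=1 s5=1 clk=1
t0.Δ3 s8=1 s7=0 s9=1 s0=1 s2=0 s6=1 s1=1 s4=1 s5=1 clk=1
t1.Δ0 s8=1 s7=0 s9=1 s0=1 s2=0 s6=1 s1=1 s4=1 s5=1 clk=1
t1.Δ1 s8=1 s7=0 s9=1 s0=1 s2=0 s6=1 s1=1 s4=1 s5=1 clk=0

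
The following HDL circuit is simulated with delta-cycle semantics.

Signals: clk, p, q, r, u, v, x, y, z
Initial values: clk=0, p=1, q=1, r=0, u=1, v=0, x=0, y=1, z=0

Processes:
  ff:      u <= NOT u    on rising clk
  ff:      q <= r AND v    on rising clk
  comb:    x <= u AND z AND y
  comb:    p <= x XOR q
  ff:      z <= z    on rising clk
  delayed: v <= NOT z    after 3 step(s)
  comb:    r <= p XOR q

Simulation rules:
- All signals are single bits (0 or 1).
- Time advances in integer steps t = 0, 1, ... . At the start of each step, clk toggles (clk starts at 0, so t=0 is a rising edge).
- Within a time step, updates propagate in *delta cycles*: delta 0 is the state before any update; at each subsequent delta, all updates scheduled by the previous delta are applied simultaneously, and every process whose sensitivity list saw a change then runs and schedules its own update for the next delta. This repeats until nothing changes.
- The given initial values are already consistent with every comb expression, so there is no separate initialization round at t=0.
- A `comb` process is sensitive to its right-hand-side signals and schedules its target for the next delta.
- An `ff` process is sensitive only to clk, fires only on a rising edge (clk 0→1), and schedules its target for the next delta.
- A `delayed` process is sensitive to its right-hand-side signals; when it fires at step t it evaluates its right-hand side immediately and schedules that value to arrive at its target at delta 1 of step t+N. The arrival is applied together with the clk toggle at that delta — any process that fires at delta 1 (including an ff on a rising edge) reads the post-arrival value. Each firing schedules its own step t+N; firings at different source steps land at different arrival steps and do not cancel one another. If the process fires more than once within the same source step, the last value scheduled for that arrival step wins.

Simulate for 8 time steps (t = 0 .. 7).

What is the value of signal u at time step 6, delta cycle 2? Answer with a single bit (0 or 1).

1

[bits: r,q,v,z,p,y,x,u,clk]
t=0: Δ0=010011010 Δ1=010011011 Δ2=000011001 Δ3=100001001 Δ4=000001001 | 4Δ
t=1: Δ0=000001001 Δ1=000001000 | 1Δ
t=2: Δ0=000001000 Δ1=000001001 Δ2=000001011 | 2Δ
t=3: Δ0=000001011 Δ1=000001010 | 1Δ
t=4: Δ0=000001010 Δ1=000001011 Δ2=000001001 | 2Δ
t=5: Δ0=000001001 Δ1=000001000 | 1Δ
t=6: Δ0=000001000 Δ1=000001001 Δ2=000001011 | 2Δ
t=7: Δ0=000001011 Δ1=000001010 | 1Δ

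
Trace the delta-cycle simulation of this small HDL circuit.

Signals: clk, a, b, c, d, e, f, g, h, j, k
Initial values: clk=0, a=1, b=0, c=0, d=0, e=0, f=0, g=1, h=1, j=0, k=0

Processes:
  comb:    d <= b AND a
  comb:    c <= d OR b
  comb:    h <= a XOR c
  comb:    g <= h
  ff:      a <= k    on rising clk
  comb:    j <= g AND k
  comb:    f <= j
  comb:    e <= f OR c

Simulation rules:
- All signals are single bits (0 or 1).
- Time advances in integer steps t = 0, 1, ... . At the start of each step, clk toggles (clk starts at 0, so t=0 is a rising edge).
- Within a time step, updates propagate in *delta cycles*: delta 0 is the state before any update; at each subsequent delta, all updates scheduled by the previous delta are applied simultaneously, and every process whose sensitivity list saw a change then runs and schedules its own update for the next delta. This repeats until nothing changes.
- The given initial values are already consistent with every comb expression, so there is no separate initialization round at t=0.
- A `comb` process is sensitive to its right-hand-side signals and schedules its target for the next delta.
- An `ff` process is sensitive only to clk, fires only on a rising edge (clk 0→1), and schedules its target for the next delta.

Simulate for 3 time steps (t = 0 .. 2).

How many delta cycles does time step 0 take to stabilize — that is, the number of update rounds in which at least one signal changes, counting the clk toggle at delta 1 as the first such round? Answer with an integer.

4

[bits: c,a,b,e,g,clk,k,h,f,j,d]
t=0: Δ0=01001001000 Δ1=01001101000 Δ2=00001101000 Δ3=00001100000 Δ4=00000100000 | 4Δ
t=1: Δ0=00000100000 Δ1=00000000000 | 1Δ
t=2: Δ0=00000000000 Δ1=00000100000 | 1Δ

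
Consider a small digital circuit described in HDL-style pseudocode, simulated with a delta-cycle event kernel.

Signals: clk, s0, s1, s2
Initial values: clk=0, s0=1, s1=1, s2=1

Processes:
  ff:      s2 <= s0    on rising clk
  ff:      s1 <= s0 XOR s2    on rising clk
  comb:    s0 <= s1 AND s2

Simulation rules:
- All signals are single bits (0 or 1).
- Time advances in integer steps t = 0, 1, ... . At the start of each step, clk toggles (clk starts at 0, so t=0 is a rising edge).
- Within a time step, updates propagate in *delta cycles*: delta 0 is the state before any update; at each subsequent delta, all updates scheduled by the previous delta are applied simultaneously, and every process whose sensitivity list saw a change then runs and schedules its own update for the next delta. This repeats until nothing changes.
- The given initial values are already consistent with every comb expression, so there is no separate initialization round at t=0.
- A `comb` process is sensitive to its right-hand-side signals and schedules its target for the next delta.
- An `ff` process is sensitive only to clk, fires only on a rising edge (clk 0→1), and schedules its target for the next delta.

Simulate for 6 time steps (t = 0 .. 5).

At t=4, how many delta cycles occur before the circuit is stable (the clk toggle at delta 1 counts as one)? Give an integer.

2

t0.Δ0 s0=1 s1=1 clk=0 s2=1
t0.Δ1 s0=1 s1=1 clk=1 s2=1
t0.Δ2 s0=1 s1=0 clk=1 s2=1
t0.Δ3 s0=0 s1=0 clk=1 s2=1
t1.Δ0 s0=0 s1=0 clk=1 s2=1
t1.Δ1 s0=0 s1=0 clk=0 s2=1
t2.Δ0 s0=0 s1=0 clk=0 s2=1
t2.Δ1 s0=0 s1=0 clk=1 s2=1
t2.Δ2 s0=0 s1=1 clk=1 s2=0
t3.Δ0 s0=0 s1=1 clk=1 s2=0
t3.Δ1 s0=0 s1=1 clk=0 s2=0
t4.Δ0 s0=0 s1=1 clk=0 s2=0
t4.Δ1 s0=0 s1=1 clk=1 s2=0
t4.Δ2 s0=0 s1=0 clk=1 s2=0
t5.Δ0 s0=0 s1=0 clk=1 s2=0
t5.Δ1 s0=0 s1=0 clk=0 s2=0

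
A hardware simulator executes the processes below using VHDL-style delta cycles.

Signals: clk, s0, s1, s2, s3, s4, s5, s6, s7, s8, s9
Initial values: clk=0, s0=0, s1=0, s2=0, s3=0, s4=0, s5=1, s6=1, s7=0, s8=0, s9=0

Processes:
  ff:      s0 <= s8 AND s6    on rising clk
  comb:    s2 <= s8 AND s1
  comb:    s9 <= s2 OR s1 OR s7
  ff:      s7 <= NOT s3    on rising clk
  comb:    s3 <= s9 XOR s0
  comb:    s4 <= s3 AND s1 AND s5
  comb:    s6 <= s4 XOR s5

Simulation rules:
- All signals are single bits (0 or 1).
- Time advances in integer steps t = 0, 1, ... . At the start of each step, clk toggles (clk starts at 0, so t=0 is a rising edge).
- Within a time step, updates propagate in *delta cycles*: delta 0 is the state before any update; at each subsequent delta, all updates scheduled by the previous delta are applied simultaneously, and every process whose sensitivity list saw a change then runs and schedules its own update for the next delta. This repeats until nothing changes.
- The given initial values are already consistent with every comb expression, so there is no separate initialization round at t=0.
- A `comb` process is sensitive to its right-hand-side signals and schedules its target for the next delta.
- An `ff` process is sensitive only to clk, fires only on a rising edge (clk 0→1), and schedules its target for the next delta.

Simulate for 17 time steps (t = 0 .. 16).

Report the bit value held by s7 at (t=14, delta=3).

0

t=0 Δ0: clk=0 s7=0 s1=0 s0=0 s9=0 s4=0 s5=1 s8=0 s2=0 s3=0 s6=1
  Δ1: clk:0→1
  Δ2: s7:0→1
  Δ3: s9:0→1
  Δ4: s3:0→1
  (4Δ to stable)
t=1 Δ0: clk=1 s7=1 s1=0 s0=0 s9=1 s4=0 s5=1 s8=0 s2=0 s3=1 s6=1
  Δ1: clk:1→0
  (1Δ to stable)
t=2 Δ0: clk=0 s7=1 s1=0 s0=0 s9=1 s4=0 s5=1 s8=0 s2=0 s3=1 s6=1
  Δ1: clk:0→1
  Δ2: s7:1→0
  Δ3: s9:1→0
  Δ4: s3:1→0
  (4Δ to stable)
t=3 Δ0: clk=1 s7=0 s1=0 s0=0 s9=0 s4=0 s5=1 s8=0 s2=0 s3=0 s6=1
  Δ1: clk:1→0
  (1Δ to stable)
t=4 Δ0: clk=0 s7=0 s1=0 s0=0 s9=0 s4=0 s5=1 s8=0 s2=0 s3=0 s6=1
  Δ1: clk:0→1
  Δ2: s7:0→1
  Δ3: s9:0→1
  Δ4: s3:0→1
  (4Δ to stable)
t=5 Δ0: clk=1 s7=1 s1=0 s0=0 s9=1 s4=0 s5=1 s8=0 s2=0 s3=1 s6=1
  Δ1: clk:1→0
  (1Δ to stable)
t=6 Δ0: clk=0 s7=1 s1=0 s0=0 s9=1 s4=0 s5=1 s8=0 s2=0 s3=1 s6=1
  Δ1: clk:0→1
  Δ2: s7:1→0
  Δ3: s9:1→0
  Δ4: s3:1→0
  (4Δ to stable)
t=7 Δ0: clk=1 s7=0 s1=0 s0=0 s9=0 s4=0 s5=1 s8=0 s2=0 s3=0 s6=1
  Δ1: clk:1→0
  (1Δ to stable)
t=8 Δ0: clk=0 s7=0 s1=0 s0=0 s9=0 s4=0 s5=1 s8=0 s2=0 s3=0 s6=1
  Δ1: clk:0→1
  Δ2: s7:0→1
  Δ3: s9:0→1
  Δ4: s3:0→1
  (4Δ to stable)
t=9 Δ0: clk=1 s7=1 s1=0 s0=0 s9=1 s4=0 s5=1 s8=0 s2=0 s3=1 s6=1
  Δ1: clk:1→0
  (1Δ to stable)
t=10 Δ0: clk=0 s7=1 s1=0 s0=0 s9=1 s4=0 s5=1 s8=0 s2=0 s3=1 s6=1
  Δ1: clk:0→1
  Δ2: s7:1→0
  Δ3: s9:1→0
  Δ4: s3:1→0
  (4Δ to stable)
t=11 Δ0: clk=1 s7=0 s1=0 s0=0 s9=0 s4=0 s5=1 s8=0 s2=0 s3=0 s6=1
  Δ1: clk:1→0
  (1Δ to stable)
t=12 Δ0: clk=0 s7=0 s1=0 s0=0 s9=0 s4=0 s5=1 s8=0 s2=0 s3=0 s6=1
  Δ1: clk:0→1
  Δ2: s7:0→1
  Δ3: s9:0→1
  Δ4: s3:0→1
  (4Δ to stable)
t=13 Δ0: clk=1 s7=1 s1=0 s0=0 s9=1 s4=0 s5=1 s8=0 s2=0 s3=1 s6=1
  Δ1: clk:1→0
  (1Δ to stable)
t=14 Δ0: clk=0 s7=1 s1=0 s0=0 s9=1 s4=0 s5=1 s8=0 s2=0 s3=1 s6=1
  Δ1: clk:0→1
  Δ2: s7:1→0
  Δ3: s9:1→0
  Δ4: s3:1→0
  (4Δ to stable)
t=15 Δ0: clk=1 s7=0 s1=0 s0=0 s9=0 s4=0 s5=1 s8=0 s2=0 s3=0 s6=1
  Δ1: clk:1→0
  (1Δ to stable)
t=16 Δ0: clk=0 s7=0 s1=0 s0=0 s9=0 s4=0 s5=1 s8=0 s2=0 s3=0 s6=1
  Δ1: clk:0→1
  Δ2: s7:0→1
  Δ3: s9:0→1
  Δ4: s3:0→1
  (4Δ to stable)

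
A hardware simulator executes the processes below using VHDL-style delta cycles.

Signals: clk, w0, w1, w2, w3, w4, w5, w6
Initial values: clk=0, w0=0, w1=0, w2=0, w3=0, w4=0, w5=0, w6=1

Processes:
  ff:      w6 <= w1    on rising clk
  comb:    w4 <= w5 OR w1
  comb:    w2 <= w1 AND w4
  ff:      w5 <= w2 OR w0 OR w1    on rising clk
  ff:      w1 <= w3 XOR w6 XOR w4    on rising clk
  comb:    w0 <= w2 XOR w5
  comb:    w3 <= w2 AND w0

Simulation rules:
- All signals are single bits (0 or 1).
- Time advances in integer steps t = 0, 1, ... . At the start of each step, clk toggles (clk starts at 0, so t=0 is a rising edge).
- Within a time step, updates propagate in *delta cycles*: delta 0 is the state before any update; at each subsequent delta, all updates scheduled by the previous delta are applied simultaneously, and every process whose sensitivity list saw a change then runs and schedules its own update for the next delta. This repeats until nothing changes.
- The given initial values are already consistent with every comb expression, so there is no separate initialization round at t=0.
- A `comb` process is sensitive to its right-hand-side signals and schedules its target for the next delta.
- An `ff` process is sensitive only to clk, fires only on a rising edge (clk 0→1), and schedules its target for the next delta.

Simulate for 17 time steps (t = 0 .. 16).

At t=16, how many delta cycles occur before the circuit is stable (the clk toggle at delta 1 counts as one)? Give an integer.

t=0 Δ0: w2=0 clk=0 w5=0 w6=1 w0=0 w3=0 w4=0 w1=0
  Δ1: clk:0→1
  Δ2: w6:1→0, w1:0→1
  Δ3: w4:0→1
  Δ4: w2:0→1
  Δ5: w0:0→1
  Δ6: w3:0→1
  (6Δ to stable)
t=1 Δ0: w2=1 clk=1 w5=0 w6=0 w0=1 w3=1 w4=1 w1=1
  Δ1: clk:1→0
  (1Δ to stable)
t=2 Δ0: w2=1 clk=0 w5=0 w6=0 w0=1 w3=1 w4=1 w1=1
  Δ1: clk:0→1
  Δ2: w5:0→1, w6:0→1, w1:1→0
  Δ3: w2:1→0, w0:1→0
  Δ4: w0:0→1, w3:1→0
  (4Δ to stable)
t=3 Δ0: w2=0 clk=1 w5=1 w6=1 w0=1 w3=0 w4=1 w1=0
  Δ1: clk:1→0
  (1Δ to stable)
t=4 Δ0: w2=0 clk=0 w5=1 w6=1 w0=1 w3=0 w4=1 w1=0
  Δ1: clk:0→1
  Δ2: w6:1→0
  (2Δ to stable)
t=5 Δ0: w2=0 clk=1 w5=1 w6=0 w0=1 w3=0 w4=1 w1=0
  Δ1: clk:1→0
  (1Δ to stable)
t=6 Δ0: w2=0 clk=0 w5=1 w6=0 w0=1 w3=0 w4=1 w1=0
  Δ1: clk:0→1
  Δ2: w1:0→1
  Δ3: w2:0→1
  Δ4: w0:1→0, w3:0→1
  Δ5: w3:1→0
  (5Δ to stable)
t=7 Δ0: w2=1 clk=1 w5=1 w6=0 w0=0 w3=0 w4=1 w1=1
  Δ1: clk:1→0
  (1Δ to stable)
t=8 Δ0: w2=1 clk=0 w5=1 w6=0 w0=0 w3=0 w4=1 w1=1
  Δ1: clk:0→1
  Δ2: w6:0→1
  (2Δ to stable)
t=9 Δ0: w2=1 clk=1 w5=1 w6=1 w0=0 w3=0 w4=1 w1=1
  Δ1: clk:1→0
  (1Δ to stable)
t=10 Δ0: w2=1 clk=0 w5=1 w6=1 w0=0 w3=0 w4=1 w1=1
  Δ1: clk:0→1
  Δ2: w1:1→0
  Δ3: w2:1→0
  Δ4: w0:0→1
  (4Δ to stable)
t=11 Δ0: w2=0 clk=1 w5=1 w6=1 w0=1 w3=0 w4=1 w1=0
  Δ1: clk:1→0
  (1Δ to stable)
t=12 Δ0: w2=0 clk=0 w5=1 w6=1 w0=1 w3=0 w4=1 w1=0
  Δ1: clk:0→1
  Δ2: w6:1→0
  (2Δ to stable)
t=13 Δ0: w2=0 clk=1 w5=1 w6=0 w0=1 w3=0 w4=1 w1=0
  Δ1: clk:1→0
  (1Δ to stable)
t=14 Δ0: w2=0 clk=0 w5=1 w6=0 w0=1 w3=0 w4=1 w1=0
  Δ1: clk:0→1
  Δ2: w1:0→1
  Δ3: w2:0→1
  Δ4: w0:1→0, w3:0→1
  Δ5: w3:1→0
  (5Δ to stable)
t=15 Δ0: w2=1 clk=1 w5=1 w6=0 w0=0 w3=0 w4=1 w1=1
  Δ1: clk:1→0
  (1Δ to stable)
t=16 Δ0: w2=1 clk=0 w5=1 w6=0 w0=0 w3=0 w4=1 w1=1
  Δ1: clk:0→1
  Δ2: w6:0→1
  (2Δ to stable)

2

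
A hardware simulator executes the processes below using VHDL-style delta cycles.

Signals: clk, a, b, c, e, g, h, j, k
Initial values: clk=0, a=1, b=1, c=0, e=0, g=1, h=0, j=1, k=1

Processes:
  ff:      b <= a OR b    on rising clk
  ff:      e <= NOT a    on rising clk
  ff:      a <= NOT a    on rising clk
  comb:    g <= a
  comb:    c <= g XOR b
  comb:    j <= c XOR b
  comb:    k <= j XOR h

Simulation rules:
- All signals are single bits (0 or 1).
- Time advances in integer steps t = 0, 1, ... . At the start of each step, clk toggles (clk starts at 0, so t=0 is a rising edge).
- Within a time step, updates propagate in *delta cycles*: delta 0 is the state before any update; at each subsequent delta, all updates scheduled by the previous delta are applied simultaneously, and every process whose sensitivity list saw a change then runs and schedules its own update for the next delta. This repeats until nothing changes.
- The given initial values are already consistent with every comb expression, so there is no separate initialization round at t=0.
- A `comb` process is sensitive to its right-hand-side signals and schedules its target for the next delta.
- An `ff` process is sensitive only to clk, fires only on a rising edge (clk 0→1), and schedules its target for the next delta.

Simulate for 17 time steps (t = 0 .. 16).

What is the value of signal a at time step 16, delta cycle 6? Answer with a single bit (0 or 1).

t0.Δ0 g=1 h=0 j=1 b=1 c=0 clk=0 k=1 e=0 a=1
t0.Δ1 g=1 h=0 j=1 b=1 c=0 clk=1 k=1 e=0 a=1
t0.Δ2 g=1 h=0 j=1 b=1 c=0 clk=1 k=1 e=0 a=0
t0.Δ3 g=0 h=0 j=1 b=1 c=0 clk=1 k=1 e=0 a=0
t0.Δ4 g=0 h=0 j=1 b=1 c=1 clk=1 k=1 e=0 a=0
t0.Δ5 g=0 h=0 j=0 b=1 c=1 clk=1 k=1 e=0 a=0
t0.Δ6 g=0 h=0 j=0 b=1 c=1 clk=1 k=0 e=0 a=0
t1.Δ0 g=0 h=0 j=0 b=1 c=1 clk=1 k=0 e=0 a=0
t1.Δ1 g=0 h=0 j=0 b=1 c=1 clk=0 k=0 e=0 a=0
t2.Δ0 g=0 h=0 j=0 b=1 c=1 clk=0 k=0 e=0 a=0
t2.Δ1 g=0 h=0 j=0 b=1 c=1 clk=1 k=0 e=0 a=0
t2.Δ2 g=0 h=0 j=0 b=1 c=1 clk=1 k=0 e=1 a=1
t2.Δ3 g=1 h=0 j=0 b=1 c=1 clk=1 k=0 e=1 a=1
t2.Δ4 g=1 h=0 j=0 b=1 c=0 clk=1 k=0 e=1 a=1
t2.Δ5 g=1 h=0 j=1 b=1 c=0 clk=1 k=0 e=1 a=1
t2.Δ6 g=1 h=0 j=1 b=1 c=0 clk=1 k=1 e=1 a=1
t3.Δ0 g=1 h=0 j=1 b=1 c=0 clk=1 k=1 e=1 a=1
t3.Δ1 g=1 h=0 j=1 b=1 c=0 clk=0 k=1 e=1 a=1
t4.Δ0 g=1 h=0 j=1 b=1 c=0 clk=0 k=1 e=1 a=1
t4.Δ1 g=1 h=0 j=1 b=1 c=0 clk=1 k=1 e=1 a=1
t4.Δ2 g=1 h=0 j=1 b=1 c=0 clk=1 k=1 e=0 a=0
t4.Δ3 g=0 h=0 j=1 b=1 c=0 clk=1 k=1 e=0 a=0
t4.Δ4 g=0 h=0 j=1 b=1 c=1 clk=1 k=1 e=0 a=0
t4.Δ5 g=0 h=0 j=0 b=1 c=1 clk=1 k=1 e=0 a=0
t4.Δ6 g=0 h=0 j=0 b=1 c=1 clk=1 k=0 e=0 a=0
t5.Δ0 g=0 h=0 j=0 b=1 c=1 clk=1 k=0 e=0 a=0
t5.Δ1 g=0 h=0 j=0 b=1 c=1 clk=0 k=0 e=0 a=0
t6.Δ0 g=0 h=0 j=0 b=1 c=1 clk=0 k=0 e=0 a=0
t6.Δ1 g=0 h=0 j=0 b=1 c=1 clk=1 k=0 e=0 a=0
t6.Δ2 g=0 h=0 j=0 b=1 c=1 clk=1 k=0 e=1 a=1
t6.Δ3 g=1 h=0 j=0 b=1 c=1 clk=1 k=0 e=1 a=1
t6.Δ4 g=1 h=0 j=0 b=1 c=0 clk=1 k=0 e=1 a=1
t6.Δ5 g=1 h=0 j=1 b=1 c=0 clk=1 k=0 e=1 a=1
t6.Δ6 g=1 h=0 j=1 b=1 c=0 clk=1 k=1 e=1 a=1
t7.Δ0 g=1 h=0 j=1 b=1 c=0 clk=1 k=1 e=1 a=1
t7.Δ1 g=1 h=0 j=1 b=1 c=0 clk=0 k=1 e=1 a=1
t8.Δ0 g=1 h=0 j=1 b=1 c=0 clk=0 k=1 e=1 a=1
t8.Δ1 g=1 h=0 j=1 b=1 c=0 clk=1 k=1 e=1 a=1
t8.Δ2 g=1 h=0 j=1 b=1 c=0 clk=1 k=1 e=0 a=0
t8.Δ3 g=0 h=0 j=1 b=1 c=0 clk=1 k=1 e=0 a=0
t8.Δ4 g=0 h=0 j=1 b=1 c=1 clk=1 k=1 e=0 a=0
t8.Δ5 g=0 h=0 j=0 b=1 c=1 clk=1 k=1 e=0 a=0
t8.Δ6 g=0 h=0 j=0 b=1 c=1 clk=1 k=0 e=0 a=0
t9.Δ0 g=0 h=0 j=0 b=1 c=1 clk=1 k=0 e=0 a=0
t9.Δ1 g=0 h=0 j=0 b=1 c=1 clk=0 k=0 e=0 a=0
t10.Δ0 g=0 h=0 j=0 b=1 c=1 clk=0 k=0 e=0 a=0
t10.Δ1 g=0 h=0 j=0 b=1 c=1 clk=1 k=0 e=0 a=0
t10.Δ2 g=0 h=0 j=0 b=1 c=1 clk=1 k=0 e=1 a=1
t10.Δ3 g=1 h=0 j=0 b=1 c=1 clk=1 k=0 e=1 a=1
t10.Δ4 g=1 h=0 j=0 b=1 c=0 clk=1 k=0 e=1 a=1
t10.Δ5 g=1 h=0 j=1 b=1 c=0 clk=1 k=0 e=1 a=1
t10.Δ6 g=1 h=0 j=1 b=1 c=0 clk=1 k=1 e=1 a=1
t11.Δ0 g=1 h=0 j=1 b=1 c=0 clk=1 k=1 e=1 a=1
t11.Δ1 g=1 h=0 j=1 b=1 c=0 clk=0 k=1 e=1 a=1
t12.Δ0 g=1 h=0 j=1 b=1 c=0 clk=0 k=1 e=1 a=1
t12.Δ1 g=1 h=0 j=1 b=1 c=0 clk=1 k=1 e=1 a=1
t12.Δ2 g=1 h=0 j=1 b=1 c=0 clk=1 k=1 e=0 a=0
t12.Δ3 g=0 h=0 j=1 b=1 c=0 clk=1 k=1 e=0 a=0
t12.Δ4 g=0 h=0 j=1 b=1 c=1 clk=1 k=1 e=0 a=0
t12.Δ5 g=0 h=0 j=0 b=1 c=1 clk=1 k=1 e=0 a=0
t12.Δ6 g=0 h=0 j=0 b=1 c=1 clk=1 k=0 e=0 a=0
t13.Δ0 g=0 h=0 j=0 b=1 c=1 clk=1 k=0 e=0 a=0
t13.Δ1 g=0 h=0 j=0 b=1 c=1 clk=0 k=0 e=0 a=0
t14.Δ0 g=0 h=0 j=0 b=1 c=1 clk=0 k=0 e=0 a=0
t14.Δ1 g=0 h=0 j=0 b=1 c=1 clk=1 k=0 e=0 a=0
t14.Δ2 g=0 h=0 j=0 b=1 c=1 clk=1 k=0 e=1 a=1
t14.Δ3 g=1 h=0 j=0 b=1 c=1 clk=1 k=0 e=1 a=1
t14.Δ4 g=1 h=0 j=0 b=1 c=0 clk=1 k=0 e=1 a=1
t14.Δ5 g=1 h=0 j=1 b=1 c=0 clk=1 k=0 e=1 a=1
t14.Δ6 g=1 h=0 j=1 b=1 c=0 clk=1 k=1 e=1 a=1
t15.Δ0 g=1 h=0 j=1 b=1 c=0 clk=1 k=1 e=1 a=1
t15.Δ1 g=1 h=0 j=1 b=1 c=0 clk=0 k=1 e=1 a=1
t16.Δ0 g=1 h=0 j=1 b=1 c=0 clk=0 k=1 e=1 a=1
t16.Δ1 g=1 h=0 j=1 b=1 c=0 clk=1 k=1 e=1 a=1
t16.Δ2 g=1 h=0 j=1 b=1 c=0 clk=1 k=1 e=0 a=0
t16.Δ3 g=0 h=0 j=1 b=1 c=0 clk=1 k=1 e=0 a=0
t16.Δ4 g=0 h=0 j=1 b=1 c=1 clk=1 k=1 e=0 a=0
t16.Δ5 g=0 h=0 j=0 b=1 c=1 clk=1 k=1 e=0 a=0
t16.Δ6 g=0 h=0 j=0 b=1 c=1 clk=1 k=0 e=0 a=0

0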